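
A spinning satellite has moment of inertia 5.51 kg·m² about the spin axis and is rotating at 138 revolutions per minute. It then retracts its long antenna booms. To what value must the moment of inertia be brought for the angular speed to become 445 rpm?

I₂ ≈ 1.71 kg·m²

With no external torque about the axis, L is conserved: I₁ω₁ = I₂ω₂.
I₂ = I₁ω₁ / ω₂ = (5.51)(138) / (445) = 1.709 kg·m².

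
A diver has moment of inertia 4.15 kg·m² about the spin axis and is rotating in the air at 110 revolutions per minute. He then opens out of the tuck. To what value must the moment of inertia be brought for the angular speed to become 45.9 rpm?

I₂ ≈ 9.95 kg·m²

With no external torque about the axis, L is conserved: I₁ω₁ = I₂ω₂.
I₂ = I₁ω₁ / ω₂ = (4.15)(110) / (45.9) = 9.946 kg·m².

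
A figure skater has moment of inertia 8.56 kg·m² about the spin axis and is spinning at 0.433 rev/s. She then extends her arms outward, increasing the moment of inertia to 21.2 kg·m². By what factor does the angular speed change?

ω₂/ω₁ ≈ 0.404

Angular momentum about the spin axis is conserved since the torque about it is zero.
ω₂/ω₁ = I₁/I₂ = 8.560 / 21.20 = 0.4038.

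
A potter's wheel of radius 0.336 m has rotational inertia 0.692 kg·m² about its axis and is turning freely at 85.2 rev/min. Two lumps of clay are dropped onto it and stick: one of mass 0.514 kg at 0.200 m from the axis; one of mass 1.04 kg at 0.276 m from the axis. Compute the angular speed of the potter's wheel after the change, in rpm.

ω_f ≈ 74.5 rpm

No external torque acts about the axis; L_before = L_after.
Added inertia Σmr² = (0.514)(0.200)² + (1.04)(0.276)² = 0.09978 kg·m²; I_f = 0.6920 + 0.09978 = 0.7918 kg·m².
ω_f = I_p ω_i / I_f = (0.6920)(85.2) / 0.7918 = 74.46 rpm.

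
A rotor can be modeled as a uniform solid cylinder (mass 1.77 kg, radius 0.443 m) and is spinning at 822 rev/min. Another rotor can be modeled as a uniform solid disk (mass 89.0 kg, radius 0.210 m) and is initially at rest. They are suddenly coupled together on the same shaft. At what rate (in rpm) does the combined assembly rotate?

|ω_f| ≈ 66.8 rpm

No external torque acts about the common axis, so total angular momentum is conserved.
Moments of inertia: I_A = ½(1.77)(0.443)² = 0.1737 kg·m²; I_B = ½(89.0)(0.210)² = 1.962 kg·m².
Taking A's sense as positive: L = (0.1737)(822) = 142.8 kg·m²·rpm.
Combined I = 0.1737 + 1.962 = 2.136 kg·m².
ω_f = L / I = 142.8 / 2.136 = 66.83 rpm.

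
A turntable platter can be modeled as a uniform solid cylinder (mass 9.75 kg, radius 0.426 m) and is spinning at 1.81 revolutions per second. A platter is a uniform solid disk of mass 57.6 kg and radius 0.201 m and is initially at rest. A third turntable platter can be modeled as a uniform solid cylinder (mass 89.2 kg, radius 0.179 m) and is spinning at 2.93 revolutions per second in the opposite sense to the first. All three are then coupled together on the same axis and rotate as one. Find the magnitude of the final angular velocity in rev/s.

No external torque acts about the common axis, so total angular momentum is conserved.
Moments of inertia: I_A = ½(9.75)(0.426)² = 0.8847 kg·m²; I_B = ½(57.6)(0.201)² = 1.164 kg·m²; I_C = ½(89.2)(0.179)² = 1.429 kg·m².
Taking A's sense as positive: L = (0.8847)(1.81) − (1.429)(2.93) = -2.586 kg·m²·rev/s.
Combined I = 0.8847 + 1.164 + 1.429 = 3.477 kg·m².
ω_f = L / I = -2.586 / 3.477 = -0.7436 rev/s.

|ω_f| ≈ 0.744 rev/s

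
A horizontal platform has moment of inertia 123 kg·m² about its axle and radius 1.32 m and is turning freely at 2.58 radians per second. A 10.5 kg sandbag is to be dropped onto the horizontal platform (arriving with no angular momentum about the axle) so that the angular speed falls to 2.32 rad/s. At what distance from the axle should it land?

r ≈ 1.15 m

The added mass arrives with no angular momentum about the axle, and any external torque about the axle is negligible, so the system's angular momentum is conserved.
I_p ω_i = (I_p + m r²) ω_f ⇒ m r² = I_p(ω_i/ω_f − 1) = 123.0(2.58/2.32 − 1) = 13.78 kg·m².
r = √(13.78/10.5) = 1.146 m.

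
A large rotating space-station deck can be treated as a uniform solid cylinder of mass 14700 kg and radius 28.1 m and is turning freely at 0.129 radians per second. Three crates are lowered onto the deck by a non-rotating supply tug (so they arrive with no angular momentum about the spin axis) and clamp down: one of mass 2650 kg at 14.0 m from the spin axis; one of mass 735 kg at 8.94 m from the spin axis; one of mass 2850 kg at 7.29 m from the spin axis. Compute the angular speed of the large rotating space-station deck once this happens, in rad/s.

ω_f ≈ 0.115 rad/s

The added mass arrives with no angular momentum about the spin axis, and any external torque about the spin axis is negligible, so the system's angular momentum is conserved.
I_p = ½(14700)(28.1)² = 5.804e+06 kg·m².
Added inertia Σmr² = (2650)(14.0)² + (735)(8.94)² + (2850)(7.29)² = 7.296e+05 kg·m²; I_f = 5.804e+06 + 7.296e+05 = 6.533e+06 kg·m².
ω_f = I_p ω_i / I_f = (5.804e+06)(0.129) / 6.533e+06 = 0.1146 rad/s.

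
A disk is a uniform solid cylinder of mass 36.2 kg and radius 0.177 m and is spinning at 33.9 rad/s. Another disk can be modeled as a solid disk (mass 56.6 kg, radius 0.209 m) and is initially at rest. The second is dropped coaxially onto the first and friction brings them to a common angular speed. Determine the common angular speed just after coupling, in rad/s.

No external torque acts about the common axis, so total angular momentum is conserved.
Moments of inertia: I_A = ½(36.2)(0.177)² = 0.5671 kg·m²; I_B = ½(56.6)(0.209)² = 1.236 kg·m².
Taking A's sense as positive: L = (0.5671)(33.9) = 19.22 kg·m²·rad/s.
Combined I = 0.5671 + 1.236 = 1.803 kg·m².
ω_f = L / I = 19.22 / 1.803 = 10.66 rad/s.

|ω_f| ≈ 10.7 rad/s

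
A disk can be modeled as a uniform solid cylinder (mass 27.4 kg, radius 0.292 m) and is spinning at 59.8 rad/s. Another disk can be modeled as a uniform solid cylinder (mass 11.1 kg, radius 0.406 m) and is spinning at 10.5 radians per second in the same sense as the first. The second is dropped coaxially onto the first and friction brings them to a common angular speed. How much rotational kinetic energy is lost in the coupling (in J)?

ΔKE lost ≈ 623 J

No external torque acts about the common axis, so total angular momentum is conserved.
Moments of inertia: I_A = ½(27.4)(0.292)² = 1.168 kg·m²; I_B = ½(11.1)(0.406)² = 0.9148 kg·m².
Taking A's sense as positive: L = (1.168)(59.8) + (0.9148)(10.5) = 79.46 kg·m²·rad/s.
Combined I = 1.168 + 0.9148 = 2.083 kg·m².
ω_f = L / I = 79.46 / 2.083 = 38.15 rad/s.
KE_i = ½ΣIω² = 2139 J; KE_f = ½(2.083)(38.15)² = 1516 J.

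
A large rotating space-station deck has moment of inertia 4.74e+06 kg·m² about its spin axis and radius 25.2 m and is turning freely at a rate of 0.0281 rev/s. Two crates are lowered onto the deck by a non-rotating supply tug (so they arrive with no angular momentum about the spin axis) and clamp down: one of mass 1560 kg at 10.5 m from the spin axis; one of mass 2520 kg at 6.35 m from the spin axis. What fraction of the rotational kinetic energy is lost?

The added mass arrives with no angular momentum about the spin axis, and any external torque about the spin axis is negligible, so the system's angular momentum is conserved.
Added inertia Σmr² = (1560)(10.5)² + (2520)(6.35)² = 2.736e+05 kg·m²; I_f = 4.740e+06 + 2.736e+05 = 5.014e+06 kg·m².
ω_f = I_p ω_i / I_f = (4.740e+06)(0.0281) / 5.014e+06 = 0.02657 rev/s.
KE_i = ½(4.740e+06)(0.1766 rad/s)² = 73880 J; KE_f = ½(5.014e+06)(0.1669)² = 69850 J.
Fraction lost = 0.05457.

fraction ≈ 0.0546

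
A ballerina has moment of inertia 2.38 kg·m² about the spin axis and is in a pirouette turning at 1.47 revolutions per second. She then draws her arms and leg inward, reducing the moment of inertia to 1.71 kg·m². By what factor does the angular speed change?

ω₂/ω₁ ≈ 1.39

With no external torque about the axis, L is conserved: I₁ω₁ = I₂ω₂.
ω₂/ω₁ = I₁/I₂ = 2.380 / 1.710 = 1.392.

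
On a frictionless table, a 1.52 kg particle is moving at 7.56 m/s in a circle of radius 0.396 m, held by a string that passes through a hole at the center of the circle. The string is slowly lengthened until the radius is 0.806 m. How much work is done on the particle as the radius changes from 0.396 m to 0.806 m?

W ≈ -33.0 J

The only horizontal force on the mass is along the cord (radial), so it exerts no torque about the hole and angular momentum m v r is conserved.
v₂ = v₁ r₁ / r₂ = (7.56)(0.396) / (0.806) = 3.714 m/s.
W = ΔKE = ½m(v₂² − v₁²) = -32.95 J.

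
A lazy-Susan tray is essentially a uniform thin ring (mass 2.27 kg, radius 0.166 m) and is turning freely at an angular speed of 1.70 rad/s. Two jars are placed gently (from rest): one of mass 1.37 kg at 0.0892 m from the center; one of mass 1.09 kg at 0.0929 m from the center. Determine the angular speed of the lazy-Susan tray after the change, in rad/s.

No external torque acts about the center; L_before = L_after.
I_p = (2.27)(0.166)² = 0.06255 kg·m².
Added inertia Σmr² = (1.37)(0.0892)² + (1.09)(0.0929)² = 0.02031 kg·m²; I_f = 0.06255 + 0.02031 = 0.08286 kg·m².
ω_f = I_p ω_i / I_f = (0.06255)(1.70) / 0.08286 = 1.283 rad/s.

ω_f ≈ 1.28 rad/s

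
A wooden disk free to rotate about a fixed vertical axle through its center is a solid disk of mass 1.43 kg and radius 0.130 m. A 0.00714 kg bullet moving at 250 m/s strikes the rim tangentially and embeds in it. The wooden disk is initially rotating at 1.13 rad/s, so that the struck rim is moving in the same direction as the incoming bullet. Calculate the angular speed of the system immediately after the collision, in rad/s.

The axle reaction passes through the axle and exerts no torque about it; angular momentum about the axle is conserved through the impact.
I_p = ½(1.43)(0.130)² = 0.01208 kg·m². Taking the sense of the bullet's angular momentum as positive, L_{bullet} = m v R = (0.00714)(250)(0.130) = 0.2321 kg·m²/s.
L_i = +I_p ω_p + m v R = +(0.01208)(1.13) + 0.2321 = 0.2457 kg·m²/s.
After sticking, I_f = I_p + m R² = 0.01208 + (0.00714)(0.130)² = 0.01220 kg·m².
ω_f = L_i / I_f = 0.2457 / 0.01220 = 20.13 rad/s.

|ω_f| ≈ 20.1 rad/s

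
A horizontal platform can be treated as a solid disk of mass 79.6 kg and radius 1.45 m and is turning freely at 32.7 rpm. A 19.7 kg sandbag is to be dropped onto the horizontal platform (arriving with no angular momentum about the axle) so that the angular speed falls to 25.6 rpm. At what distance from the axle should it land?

The added mass arrives with no angular momentum about the axle, and any external torque about the axle is negligible, so the system's angular momentum is conserved.
I_p = ½(79.6)(1.45)² = 83.68 kg·m².
I_p ω_i = (I_p + m r²) ω_f ⇒ m r² = I_p(ω_i/ω_f − 1) = 83.68(32.7/25.6 − 1) = 23.21 kg·m².
r = √(23.21/19.7) = 1.085 m.

r ≈ 1.09 m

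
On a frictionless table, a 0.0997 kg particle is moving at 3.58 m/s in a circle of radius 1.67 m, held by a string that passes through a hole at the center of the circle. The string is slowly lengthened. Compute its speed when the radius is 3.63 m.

v₂ ≈ 1.65 m/s

The only horizontal force on the mass is along the cord (radial), so it exerts no torque about the hole and angular momentum m v r is conserved.
v₂ = v₁ r₁ / r₂ = (3.58)(1.67) / (3.63) = 1.647 m/s.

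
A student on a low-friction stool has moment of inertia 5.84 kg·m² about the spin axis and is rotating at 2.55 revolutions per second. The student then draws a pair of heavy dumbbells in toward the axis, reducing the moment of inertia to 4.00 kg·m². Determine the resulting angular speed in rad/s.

ω₂ ≈ 23.4 rad/s

Angular momentum about the spin axis is conserved since the torque about it is zero.
ω₂ = I₁ω₁ / I₂ = (5.840)(2.55 rev/s) / (4.000) = 3.723 rev/s = 23.39 rad/s.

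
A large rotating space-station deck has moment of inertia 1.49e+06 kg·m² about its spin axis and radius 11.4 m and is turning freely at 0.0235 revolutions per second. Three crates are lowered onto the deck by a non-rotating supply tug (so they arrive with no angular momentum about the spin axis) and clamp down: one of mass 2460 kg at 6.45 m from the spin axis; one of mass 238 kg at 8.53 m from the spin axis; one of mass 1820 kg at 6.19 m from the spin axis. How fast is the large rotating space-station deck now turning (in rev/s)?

No external torque acts about the spin axis; L_before = L_after.
Added inertia Σmr² = (2460)(6.45)² + (238)(8.53)² + (1820)(6.19)² = 1.894e+05 kg·m²; I_f = 1.490e+06 + 1.894e+05 = 1.679e+06 kg·m².
ω_f = I_p ω_i / I_f = (1.490e+06)(0.0235) / 1.679e+06 = 0.02085 rev/s.

ω_f ≈ 0.0208 rev/s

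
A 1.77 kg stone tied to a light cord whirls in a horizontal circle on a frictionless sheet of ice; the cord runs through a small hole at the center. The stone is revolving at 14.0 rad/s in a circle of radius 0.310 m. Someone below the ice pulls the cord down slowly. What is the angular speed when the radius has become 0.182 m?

No torque about the axis ⇒ m r₁² ω₁ = m r₂² ω₂.
ω₂ = ω₁ (r₁/r₂)² = (14.0)(0.310/0.182)² = 40.62 rad/s.

ω₂ ≈ 40.6 rad/s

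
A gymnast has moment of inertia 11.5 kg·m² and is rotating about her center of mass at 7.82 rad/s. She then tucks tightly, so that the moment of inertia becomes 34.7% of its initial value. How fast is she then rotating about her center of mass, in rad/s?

No external torque acts about the spin axis, so angular momentum is conserved.
I₂ = 0.347 × 11.5 = 3.990 kg·m².
ω₂ = I₁ω₁ / I₂ = (11.50)(7.82 rad/s) / (3.990) = 22.54 rad/s.

ω₂ ≈ 22.5 rad/s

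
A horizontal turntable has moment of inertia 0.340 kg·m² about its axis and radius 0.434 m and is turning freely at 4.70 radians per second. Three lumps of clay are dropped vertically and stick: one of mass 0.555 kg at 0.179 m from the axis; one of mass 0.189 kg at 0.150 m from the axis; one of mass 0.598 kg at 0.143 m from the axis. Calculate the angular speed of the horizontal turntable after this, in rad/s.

No external torque acts about the axis; L_before = L_after.
Added inertia Σmr² = (0.555)(0.179)² + (0.189)(0.150)² + (0.598)(0.143)² = 0.03426 kg·m²; I_f = 0.3400 + 0.03426 = 0.3743 kg·m².
ω_f = I_p ω_i / I_f = (0.3400)(4.70) / 0.3743 = 4.270 rad/s.

ω_f ≈ 4.27 rad/s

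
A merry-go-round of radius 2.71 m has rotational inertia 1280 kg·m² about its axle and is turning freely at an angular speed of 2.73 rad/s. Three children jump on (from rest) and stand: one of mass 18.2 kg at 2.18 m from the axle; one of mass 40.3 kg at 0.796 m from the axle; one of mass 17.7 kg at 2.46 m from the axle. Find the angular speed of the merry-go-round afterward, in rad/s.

ω_f ≈ 2.33 rad/s

The added mass arrives with no angular momentum about the axle, and any external torque about the axle is negligible, so the system's angular momentum is conserved.
Added inertia Σmr² = (18.2)(2.18)² + (40.3)(0.796)² + (17.7)(2.46)² = 219.1 kg·m²; I_f = 1280 + 219.1 = 1499 kg·m².
ω_f = I_p ω_i / I_f = (1280)(2.73) / 1499 = 2.331 rad/s.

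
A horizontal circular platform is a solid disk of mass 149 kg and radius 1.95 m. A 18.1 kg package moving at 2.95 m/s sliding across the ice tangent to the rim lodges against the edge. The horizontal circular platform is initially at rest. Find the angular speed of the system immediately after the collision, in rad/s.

About the central axle the impulsive forces during the collision are internal, so angular momentum about that axis is conserved.
I_p = ½(149)(1.95)² = 283.3 kg·m². Taking the sense of the package's angular momentum as positive, L_{package} = m v R = (18.1)(2.95)(1.95) = 104.1 kg·m²/s.
L_i = 0 + 104.1 = 104.1 kg·m²/s.
After sticking, I_f = I_p + m R² = 283.3 + (18.1)(1.95)² = 352.1 kg·m².
ω_f = L_i / I_f = 104.1 / 352.1 = 0.2957 rad/s.

|ω_f| ≈ 0.296 rad/s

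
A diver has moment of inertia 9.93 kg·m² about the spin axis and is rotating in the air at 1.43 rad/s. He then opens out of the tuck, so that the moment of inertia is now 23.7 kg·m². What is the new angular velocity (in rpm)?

ω₂ ≈ 5.72 rpm

No external torque acts about the spin axis, so angular momentum is conserved.
ω₂ = I₁ω₁ / I₂ = (9.930)(1.43 rad/s) / (23.70) = 0.5992 rad/s = 5.721 rpm.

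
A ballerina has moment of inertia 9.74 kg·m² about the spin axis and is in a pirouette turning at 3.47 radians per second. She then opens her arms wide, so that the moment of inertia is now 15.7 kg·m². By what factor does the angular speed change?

ω₂/ω₁ ≈ 0.620

With no external torque about the axis, L is conserved: I₁ω₁ = I₂ω₂.
ω₂/ω₁ = I₁/I₂ = 9.740 / 15.70 = 0.6204.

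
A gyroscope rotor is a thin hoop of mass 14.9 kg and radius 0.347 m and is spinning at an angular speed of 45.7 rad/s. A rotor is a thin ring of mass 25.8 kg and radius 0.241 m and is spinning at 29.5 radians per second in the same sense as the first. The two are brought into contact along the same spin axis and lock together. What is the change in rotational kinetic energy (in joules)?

The coupling torques are internal; angular momentum about the shared axis is conserved.
Moments of inertia: I_A = (14.9)(0.347)² = 1.794 kg·m²; I_B = (25.8)(0.241)² = 1.498 kg·m².
Taking A's sense as positive: L = (1.794)(45.7) + (1.498)(29.5) = 126.2 kg·m²·rad/s.
Combined I = 1.794 + 1.498 = 3.293 kg·m².
ω_f = L / I = 126.2 / 3.293 = 38.33 rad/s.
KE_i = ½ΣIω² = 2526 J; KE_f = ½(3.293)(38.33)² = 2418 J.

ΔKE ≈ -107 J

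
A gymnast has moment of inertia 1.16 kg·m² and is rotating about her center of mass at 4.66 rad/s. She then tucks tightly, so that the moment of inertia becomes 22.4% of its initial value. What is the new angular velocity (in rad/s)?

ω₂ ≈ 20.8 rad/s

No external torque acts about the spin axis, so angular momentum is conserved.
I₂ = 0.224 × 1.16 = 0.2598 kg·m².
ω₂ = I₁ω₁ / I₂ = (1.160)(4.66 rad/s) / (0.2598) = 20.80 rad/s.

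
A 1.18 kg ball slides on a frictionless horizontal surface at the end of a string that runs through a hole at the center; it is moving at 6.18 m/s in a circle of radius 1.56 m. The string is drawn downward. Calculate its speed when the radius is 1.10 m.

The only horizontal force on the mass is along the cord (radial), so it exerts no torque about the hole and angular momentum m v r is conserved.
v₂ = v₁ r₁ / r₂ = (6.18)(1.56) / (1.10) = 8.764 m/s.

v₂ ≈ 8.76 m/s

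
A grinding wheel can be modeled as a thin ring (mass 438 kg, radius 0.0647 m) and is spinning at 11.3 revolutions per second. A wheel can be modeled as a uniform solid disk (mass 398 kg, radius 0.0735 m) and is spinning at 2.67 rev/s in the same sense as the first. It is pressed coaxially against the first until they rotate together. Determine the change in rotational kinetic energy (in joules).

The coupling torques are internal; angular momentum about the shared axis is conserved.
Moments of inertia: I_A = (438)(0.0647)² = 1.834 kg·m²; I_B = ½(398)(0.0735)² = 1.075 kg·m².
Taking A's sense as positive: L = (1.834)(11.3) + (1.075)(2.67) = 23.59 kg·m²·rev/s.
Combined I = 1.834 + 1.075 = 2.909 kg·m².
ω_f = L / I = 23.59 / 2.909 = 8.110 rev/s.
KE_i = ½ΣIω² = 4773 J; KE_f = ½(2.909)(50.96)² = 3776 J.

ΔKE ≈ -996 J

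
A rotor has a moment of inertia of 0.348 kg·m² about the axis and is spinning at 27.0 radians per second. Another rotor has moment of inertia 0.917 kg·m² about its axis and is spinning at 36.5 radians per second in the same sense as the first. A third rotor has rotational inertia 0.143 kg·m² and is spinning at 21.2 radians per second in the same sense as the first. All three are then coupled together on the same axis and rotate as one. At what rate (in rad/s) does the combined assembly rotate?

The coupling torques are internal; angular momentum about the shared axis is conserved.
Taking A's sense as positive: L = (0.3480)(27.0) + (0.9170)(36.5) + (0.1430)(21.2) = 45.90 kg·m²·rad/s.
Combined I = 0.3480 + 0.9170 + 0.1430 = 1.408 kg·m².
ω_f = L / I = 45.90 / 1.408 = 32.60 rad/s.

|ω_f| ≈ 32.6 rad/s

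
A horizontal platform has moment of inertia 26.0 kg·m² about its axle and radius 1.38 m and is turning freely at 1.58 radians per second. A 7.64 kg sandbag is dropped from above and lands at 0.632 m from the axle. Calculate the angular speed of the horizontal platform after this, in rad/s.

The added mass arrives with no angular momentum about the axle, and any external torque about the axle is negligible, so the system's angular momentum is conserved.
Added inertia Σmr² = (7.64)(0.632)² = 3.052 kg·m²; I_f = 26.00 + 3.052 = 29.05 kg·m².
ω_f = I_p ω_i / I_f = (26.00)(1.58) / 29.05 = 1.414 rad/s.

ω_f ≈ 1.41 rad/s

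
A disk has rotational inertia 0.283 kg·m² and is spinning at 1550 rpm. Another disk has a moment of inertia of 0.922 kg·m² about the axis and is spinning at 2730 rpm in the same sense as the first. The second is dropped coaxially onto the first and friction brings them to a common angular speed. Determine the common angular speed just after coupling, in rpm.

No external torque acts about the common axis, so total angular momentum is conserved.
Taking A's sense as positive: L = (0.2830)(1550) + (0.9220)(2730) = 2956 kg·m²·rpm.
Combined I = 0.2830 + 0.9220 = 1.205 kg·m².
ω_f = L / I = 2956 / 1.205 = 2453 rpm.

|ω_f| ≈ 2450 rpm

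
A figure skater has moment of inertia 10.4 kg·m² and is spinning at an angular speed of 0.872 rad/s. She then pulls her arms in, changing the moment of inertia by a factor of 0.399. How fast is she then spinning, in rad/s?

ω₂ ≈ 2.19 rad/s

With no external torque about the axis, L is conserved: I₁ω₁ = I₂ω₂.
I₂ = 0.399 × 10.4 = 4.150 kg·m².
ω₂ = I₁ω₁ / I₂ = (10.40)(0.872 rad/s) / (4.150) = 2.185 rad/s.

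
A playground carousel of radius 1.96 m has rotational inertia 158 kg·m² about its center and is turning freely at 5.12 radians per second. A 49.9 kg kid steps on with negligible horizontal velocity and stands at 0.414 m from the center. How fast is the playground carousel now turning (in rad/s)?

ω_f ≈ 4.86 rad/s

No external torque acts about the center; L_before = L_after.
Added inertia Σmr² = (49.9)(0.414)² = 8.553 kg·m²; I_f = 158.0 + 8.553 = 166.6 kg·m².
ω_f = I_p ω_i / I_f = (158.0)(5.12) / 166.6 = 4.857 rad/s.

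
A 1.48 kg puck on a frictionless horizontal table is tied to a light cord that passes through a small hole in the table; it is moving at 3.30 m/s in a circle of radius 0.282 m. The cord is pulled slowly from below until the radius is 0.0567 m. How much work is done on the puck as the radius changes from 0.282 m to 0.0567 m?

The only horizontal force on the mass is along the cord (radial), so it exerts no torque about the hole and angular momentum m v r is conserved.
v₂ = v₁ r₁ / r₂ = (3.30)(0.282) / (0.0567) = 16.41 m/s.
W = ΔKE = ½m(v₂² − v₁²) = 191.3 J.

W ≈ 191 J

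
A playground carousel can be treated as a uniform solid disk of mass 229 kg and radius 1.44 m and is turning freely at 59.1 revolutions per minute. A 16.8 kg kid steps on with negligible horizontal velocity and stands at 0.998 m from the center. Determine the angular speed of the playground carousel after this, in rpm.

The added mass arrives with no angular momentum about the center, and any external torque about the center is negligible, so the system's angular momentum is conserved.
I_p = ½(229)(1.44)² = 237.4 kg·m².
Added inertia Σmr² = (16.8)(0.998)² = 16.73 kg·m²; I_f = 237.4 + 16.73 = 254.2 kg·m².
ω_f = I_p ω_i / I_f = (237.4)(59.1) / 254.2 = 55.21 rpm.

ω_f ≈ 55.2 rpm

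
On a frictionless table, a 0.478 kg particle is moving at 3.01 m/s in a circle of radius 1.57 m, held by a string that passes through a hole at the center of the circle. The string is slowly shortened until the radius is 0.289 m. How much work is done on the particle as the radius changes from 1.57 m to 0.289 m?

The only horizontal force on the mass is along the cord (radial), so it exerts no torque about the hole and angular momentum m v r is conserved.
v₂ = v₁ r₁ / r₂ = (3.01)(1.57) / (0.289) = 16.35 m/s.
W = ΔKE = ½m(v₂² − v₁²) = 61.74 J.

W ≈ 61.7 J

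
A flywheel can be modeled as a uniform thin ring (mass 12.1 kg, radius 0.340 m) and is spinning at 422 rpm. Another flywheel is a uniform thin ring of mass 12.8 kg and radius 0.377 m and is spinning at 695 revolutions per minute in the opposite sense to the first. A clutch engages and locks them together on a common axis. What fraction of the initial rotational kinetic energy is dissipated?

fraction ≈ 0.875

No external torque acts about the common axis, so total angular momentum is conserved.
Moments of inertia: I_A = (12.1)(0.340)² = 1.399 kg·m²; I_B = (12.8)(0.377)² = 1.819 kg·m².
Taking A's sense as positive: L = (1.399)(422) − (1.819)(695) = -674.1 kg·m²·rpm.
Combined I = 1.399 + 1.819 = 3.218 kg·m².
ω_f = L / I = -674.1 / 3.218 = -209.5 rpm.
KE_i = ½ΣIω² = 6184 J; KE_f = ½(3.218)(21.94)² = 774.3 J.
Fraction dissipated = (KE_i − KE_f)/KE_i = 0.8748.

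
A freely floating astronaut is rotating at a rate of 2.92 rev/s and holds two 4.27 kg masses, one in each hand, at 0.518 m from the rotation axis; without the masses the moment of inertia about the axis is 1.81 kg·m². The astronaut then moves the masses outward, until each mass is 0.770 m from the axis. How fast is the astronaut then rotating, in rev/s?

Angular momentum about the spin axis is conserved since the torque about it is zero.
I₁ = 1.81 + 2(4.27)(0.518)² = 4.101 kg·m²; I₂ = 1.81 + 2(4.27)(0.770)² = 6.873 kg·m².
ω₂ = I₁ω₁ / I₂ = (4.101)(2.92 rev/s) / (6.873) = 1.742 rev/s.

ω₂ ≈ 1.74 rev/s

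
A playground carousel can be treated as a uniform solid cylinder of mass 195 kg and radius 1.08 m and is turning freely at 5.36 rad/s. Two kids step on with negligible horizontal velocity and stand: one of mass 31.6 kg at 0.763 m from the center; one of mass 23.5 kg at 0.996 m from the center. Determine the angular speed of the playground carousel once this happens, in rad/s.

The added mass arrives with no angular momentum about the center, and any external torque about the center is negligible, so the system's angular momentum is conserved.
I_p = ½(195)(1.08)² = 113.7 kg·m².
Added inertia Σmr² = (31.6)(0.763)² + (23.5)(0.996)² = 41.71 kg·m²; I_f = 113.7 + 41.71 = 155.4 kg·m².
ω_f = I_p ω_i / I_f = (113.7)(5.36) / 155.4 = 3.922 rad/s.

ω_f ≈ 3.92 rad/s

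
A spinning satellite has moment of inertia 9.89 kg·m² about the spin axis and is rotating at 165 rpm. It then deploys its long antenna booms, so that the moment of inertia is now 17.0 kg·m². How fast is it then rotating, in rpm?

ω₂ ≈ 96.0 rpm

No external torque acts about the spin axis, so angular momentum is conserved.
ω₂ = I₁ω₁ / I₂ = (9.890)(165 rpm) / (17.00) = 95.99 rpm.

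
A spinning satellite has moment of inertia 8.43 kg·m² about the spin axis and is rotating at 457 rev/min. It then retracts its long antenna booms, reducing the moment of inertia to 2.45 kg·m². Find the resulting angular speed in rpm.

No external torque acts about the spin axis, so angular momentum is conserved.
ω₂ = I₁ω₁ / I₂ = (8.430)(457 rpm) / (2.450) = 1572 rpm.

ω₂ ≈ 1570 rpm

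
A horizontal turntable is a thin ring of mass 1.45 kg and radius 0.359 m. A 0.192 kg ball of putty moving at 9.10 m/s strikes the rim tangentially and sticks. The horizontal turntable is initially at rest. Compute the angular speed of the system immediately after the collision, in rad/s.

About the axle the impulsive forces during the collision are internal, so angular momentum about that axis is conserved.
I_p = (1.45)(0.359)² = 0.1869 kg·m². Taking the sense of the ball of putty's angular momentum as positive, L_{ball} = m v R = (0.192)(9.10)(0.359) = 0.6272 kg·m²/s.
L_i = 0 + 0.6272 = 0.6272 kg·m²/s.
After sticking, I_f = I_p + m R² = 0.1869 + (0.192)(0.359)² = 0.2116 kg·m².
ω_f = L_i / I_f = 0.6272 / 0.2116 = 2.964 rad/s.

|ω_f| ≈ 2.96 rad/s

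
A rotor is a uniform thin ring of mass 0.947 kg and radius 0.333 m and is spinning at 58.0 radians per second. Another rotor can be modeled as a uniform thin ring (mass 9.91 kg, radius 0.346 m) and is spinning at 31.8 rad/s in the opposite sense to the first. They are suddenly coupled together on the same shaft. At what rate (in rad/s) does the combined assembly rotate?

|ω_f| ≈ 24.5 rad/s

The coupling torques are internal; angular momentum about the shared axis is conserved.
Moments of inertia: I_A = (0.947)(0.333)² = 0.1050 kg·m²; I_B = (9.91)(0.346)² = 1.186 kg·m².
Taking A's sense as positive: L = (0.1050)(58.0) − (1.186)(31.8) = -31.64 kg·m²·rad/s.
Combined I = 0.1050 + 1.186 = 1.291 kg·m².
ω_f = L / I = -31.64 / 1.291 = -24.50 rad/s.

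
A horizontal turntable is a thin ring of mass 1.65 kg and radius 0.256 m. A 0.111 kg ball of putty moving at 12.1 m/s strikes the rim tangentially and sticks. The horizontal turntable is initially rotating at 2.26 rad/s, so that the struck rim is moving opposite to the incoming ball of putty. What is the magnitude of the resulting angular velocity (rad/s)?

|ω_f| ≈ 0.862 rad/s

About the axle the impulsive forces during the collision are internal, so angular momentum about that axis is conserved.
I_p = (1.65)(0.256)² = 0.1081 kg·m². Taking the sense of the ball of putty's angular momentum as positive, L_{ball} = m v R = (0.111)(12.1)(0.256) = 0.3438 kg·m²/s.
L_i = −I_p ω_p + m v R = −(0.1081)(2.26) + 0.3438 = 0.09945 kg·m²/s.
After sticking, I_f = I_p + m R² = 0.1081 + (0.111)(0.256)² = 0.1154 kg·m².
ω_f = L_i / I_f = 0.09945 / 0.1154 = 0.8617 rad/s.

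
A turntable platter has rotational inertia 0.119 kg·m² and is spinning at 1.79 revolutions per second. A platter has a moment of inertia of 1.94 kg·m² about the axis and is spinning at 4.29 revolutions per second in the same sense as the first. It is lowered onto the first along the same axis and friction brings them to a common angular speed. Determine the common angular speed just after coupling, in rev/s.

|ω_f| ≈ 4.15 rev/s

The coupling torques are internal; angular momentum about the shared axis is conserved.
Taking A's sense as positive: L = (0.1190)(1.79) + (1.940)(4.29) = 8.536 kg·m²·rev/s.
Combined I = 0.1190 + 1.940 = 2.059 kg·m².
ω_f = L / I = 8.536 / 2.059 = 4.146 rev/s.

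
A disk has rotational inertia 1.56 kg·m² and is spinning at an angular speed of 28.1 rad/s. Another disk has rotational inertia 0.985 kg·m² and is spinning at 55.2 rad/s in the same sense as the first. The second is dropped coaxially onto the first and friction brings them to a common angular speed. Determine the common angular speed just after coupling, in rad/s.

|ω_f| ≈ 38.6 rad/s

No external torque acts about the common axis, so total angular momentum is conserved.
Taking A's sense as positive: L = (1.560)(28.1) + (0.9850)(55.2) = 98.21 kg·m²·rad/s.
Combined I = 1.560 + 0.9850 = 2.545 kg·m².
ω_f = L / I = 98.21 / 2.545 = 38.59 rad/s.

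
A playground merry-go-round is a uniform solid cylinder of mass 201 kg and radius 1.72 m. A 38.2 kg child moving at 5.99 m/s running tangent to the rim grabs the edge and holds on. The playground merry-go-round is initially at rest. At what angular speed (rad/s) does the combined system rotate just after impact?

About the axle the impulsive forces during the collision are internal, so angular momentum about that axis is conserved.
I_p = ½(201)(1.72)² = 297.3 kg·m². Taking the sense of the child's angular momentum as positive, L_{child} = m v R = (38.2)(5.99)(1.72) = 393.6 kg·m²/s.
L_i = 0 + 393.6 = 393.6 kg·m²/s.
After sticking, I_f = I_p + m R² = 297.3 + (38.2)(1.72)² = 410.3 kg·m².
ω_f = L_i / I_f = 393.6 / 410.3 = 0.9591 rad/s.

|ω_f| ≈ 0.959 rad/s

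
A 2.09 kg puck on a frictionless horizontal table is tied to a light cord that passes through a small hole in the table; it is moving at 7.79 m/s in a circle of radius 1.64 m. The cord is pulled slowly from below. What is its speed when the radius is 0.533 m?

The only horizontal force on the mass is along the cord (radial), so it exerts no torque about the hole and angular momentum m v r is conserved.
v₂ = v₁ r₁ / r₂ = (7.79)(1.64) / (0.533) = 23.97 m/s.

v₂ ≈ 24.0 m/s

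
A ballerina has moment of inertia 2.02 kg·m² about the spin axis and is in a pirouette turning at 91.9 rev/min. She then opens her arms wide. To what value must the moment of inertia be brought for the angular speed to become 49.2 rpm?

No external torque acts about the spin axis, so angular momentum is conserved.
I₂ = I₁ω₁ / ω₂ = (2.02)(91.9) / (49.2) = 3.773 kg·m².

I₂ ≈ 3.77 kg·m²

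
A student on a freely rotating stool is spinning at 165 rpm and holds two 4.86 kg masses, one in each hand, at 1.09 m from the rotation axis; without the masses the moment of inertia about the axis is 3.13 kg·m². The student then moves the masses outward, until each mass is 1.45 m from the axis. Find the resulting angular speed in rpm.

No external torque acts about the spin axis, so angular momentum is conserved.
I₁ = 3.13 + 2(4.86)(1.09)² = 14.68 kg·m²; I₂ = 3.13 + 2(4.86)(1.45)² = 23.57 kg·m².
ω₂ = I₁ω₁ / I₂ = (14.68)(165 rpm) / (23.57) = 102.8 rpm.

ω₂ ≈ 103 rpm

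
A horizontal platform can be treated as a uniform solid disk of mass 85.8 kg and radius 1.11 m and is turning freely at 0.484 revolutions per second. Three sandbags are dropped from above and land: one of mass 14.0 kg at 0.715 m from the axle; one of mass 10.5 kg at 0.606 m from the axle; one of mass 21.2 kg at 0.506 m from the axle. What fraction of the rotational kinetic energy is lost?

The added mass arrives with no angular momentum about the axle, and any external torque about the axle is negligible, so the system's angular momentum is conserved.
I_p = ½(85.8)(1.11)² = 52.86 kg·m².
Added inertia Σmr² = (14.0)(0.715)² + (10.5)(0.606)² + (21.2)(0.506)² = 16.44 kg·m²; I_f = 52.86 + 16.44 = 69.30 kg·m².
ω_f = I_p ω_i / I_f = (52.86)(0.484) / 69.30 = 0.3692 rev/s.
KE_i = ½(52.86)(3.041 rad/s)² = 244.4 J; KE_f = ½(69.30)(2.320)² = 186.4 J.
Fraction lost = 0.2373.

fraction ≈ 0.237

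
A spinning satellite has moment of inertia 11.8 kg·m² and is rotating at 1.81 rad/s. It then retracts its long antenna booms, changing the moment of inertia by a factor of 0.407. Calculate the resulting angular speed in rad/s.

ω₂ ≈ 4.45 rad/s

No external torque acts about the spin axis, so angular momentum is conserved.
I₂ = 0.407 × 11.8 = 4.803 kg·m².
ω₂ = I₁ω₁ / I₂ = (11.80)(1.81 rad/s) / (4.803) = 4.447 rad/s.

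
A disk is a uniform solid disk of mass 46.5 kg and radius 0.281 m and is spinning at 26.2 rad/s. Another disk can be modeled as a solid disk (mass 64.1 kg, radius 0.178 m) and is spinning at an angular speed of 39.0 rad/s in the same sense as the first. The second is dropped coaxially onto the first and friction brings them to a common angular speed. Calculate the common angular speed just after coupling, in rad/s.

The coupling torques are internal; angular momentum about the shared axis is conserved.
Moments of inertia: I_A = ½(46.5)(0.281)² = 1.836 kg·m²; I_B = ½(64.1)(0.178)² = 1.015 kg·m².
Taking A's sense as positive: L = (1.836)(26.2) + (1.015)(39.0) = 87.70 kg·m²·rad/s.
Combined I = 1.836 + 1.015 = 2.851 kg·m².
ω_f = L / I = 87.70 / 2.851 = 30.76 rad/s.

|ω_f| ≈ 30.8 rad/s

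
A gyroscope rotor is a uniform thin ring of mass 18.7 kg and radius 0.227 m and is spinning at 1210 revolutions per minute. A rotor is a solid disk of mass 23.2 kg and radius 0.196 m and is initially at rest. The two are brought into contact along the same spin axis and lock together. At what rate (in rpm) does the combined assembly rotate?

No external torque acts about the common axis, so total angular momentum is conserved.
Moments of inertia: I_A = (18.7)(0.227)² = 0.9636 kg·m²; I_B = ½(23.2)(0.196)² = 0.4456 kg·m².
Taking A's sense as positive: L = (0.9636)(1210) = 1166 kg·m²·rpm.
Combined I = 0.9636 + 0.4456 = 1.409 kg·m².
ω_f = L / I = 1166 / 1.409 = 827.4 rpm.

|ω_f| ≈ 827 rpm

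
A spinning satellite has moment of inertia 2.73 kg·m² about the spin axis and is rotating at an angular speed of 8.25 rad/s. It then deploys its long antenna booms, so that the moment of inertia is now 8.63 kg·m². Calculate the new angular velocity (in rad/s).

Angular momentum about the spin axis is conserved since the torque about it is zero.
ω₂ = I₁ω₁ / I₂ = (2.730)(8.25 rad/s) / (8.630) = 2.610 rad/s.

ω₂ ≈ 2.61 rad/s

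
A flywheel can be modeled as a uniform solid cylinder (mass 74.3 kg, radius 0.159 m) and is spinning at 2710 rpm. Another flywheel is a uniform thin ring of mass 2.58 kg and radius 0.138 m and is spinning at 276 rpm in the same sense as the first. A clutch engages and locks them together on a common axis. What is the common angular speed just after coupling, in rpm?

|ω_f| ≈ 2590 rpm

No external torque acts about the common axis, so total angular momentum is conserved.
Moments of inertia: I_A = ½(74.3)(0.159)² = 0.9392 kg·m²; I_B = (2.58)(0.138)² = 0.04913 kg·m².
Taking A's sense as positive: L = (0.9392)(2710) + (0.04913)(276) = 2559 kg·m²·rpm.
Combined I = 0.9392 + 0.04913 = 0.9883 kg·m².
ω_f = L / I = 2559 / 0.9883 = 2589 rpm.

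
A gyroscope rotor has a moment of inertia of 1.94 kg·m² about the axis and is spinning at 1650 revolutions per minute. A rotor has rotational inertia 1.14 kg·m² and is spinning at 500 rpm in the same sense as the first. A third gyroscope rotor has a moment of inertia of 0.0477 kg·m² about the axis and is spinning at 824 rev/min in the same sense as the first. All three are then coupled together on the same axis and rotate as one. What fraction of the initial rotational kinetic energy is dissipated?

The coupling torques are internal; angular momentum about the shared axis is conserved.
Taking A's sense as positive: L = (1.940)(1650) + (1.140)(500) + (0.04770)(824) = 3810 kg·m²·rpm.
Combined I = 1.940 + 1.140 + 0.04770 = 3.128 kg·m².
ω_f = L / I = 3810 / 3.128 = 1218 rpm.
KE_i = ½ΣIω² = 30700 J; KE_f = ½(3.128)(127.6)² = 25450 J.
Fraction dissipated = (KE_i − KE_f)/KE_i = 0.1709.

fraction ≈ 0.171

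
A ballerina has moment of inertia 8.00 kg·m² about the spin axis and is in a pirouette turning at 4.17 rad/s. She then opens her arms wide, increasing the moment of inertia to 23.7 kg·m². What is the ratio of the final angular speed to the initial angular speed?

ω₂/ω₁ ≈ 0.338

With no external torque about the axis, L is conserved: I₁ω₁ = I₂ω₂.
ω₂/ω₁ = I₁/I₂ = 8.000 / 23.70 = 0.3376.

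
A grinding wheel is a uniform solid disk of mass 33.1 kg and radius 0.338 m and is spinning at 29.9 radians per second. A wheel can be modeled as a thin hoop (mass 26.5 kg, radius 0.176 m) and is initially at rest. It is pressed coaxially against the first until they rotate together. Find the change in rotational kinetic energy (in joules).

The coupling torques are internal; angular momentum about the shared axis is conserved.
Moments of inertia: I_A = ½(33.1)(0.338)² = 1.891 kg·m²; I_B = (26.5)(0.176)² = 0.8209 kg·m².
Taking A's sense as positive: L = (1.891)(29.9) = 56.53 kg·m²·rad/s.
Combined I = 1.891 + 0.8209 = 2.712 kg·m².
ω_f = L / I = 56.53 / 2.712 = 20.85 rad/s.
KE_i = ½ΣIω² = 845.2 J; KE_f = ½(2.712)(20.85)² = 589.3 J.

ΔKE ≈ -256 J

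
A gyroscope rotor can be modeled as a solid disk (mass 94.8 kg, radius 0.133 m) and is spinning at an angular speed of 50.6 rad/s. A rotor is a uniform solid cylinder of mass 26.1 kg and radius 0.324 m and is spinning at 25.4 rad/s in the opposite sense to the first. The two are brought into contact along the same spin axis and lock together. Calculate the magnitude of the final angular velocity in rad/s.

|ω_f| ≈ 3.45 rad/s

No external torque acts about the common axis, so total angular momentum is conserved.
Moments of inertia: I_A = ½(94.8)(0.133)² = 0.8385 kg·m²; I_B = ½(26.1)(0.324)² = 1.370 kg·m².
Taking A's sense as positive: L = (0.8385)(50.6) − (1.370)(25.4) = 7.630 kg·m²·rad/s.
Combined I = 0.8385 + 1.370 = 2.208 kg·m².
ω_f = L / I = 7.630 / 2.208 = 3.455 rad/s.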